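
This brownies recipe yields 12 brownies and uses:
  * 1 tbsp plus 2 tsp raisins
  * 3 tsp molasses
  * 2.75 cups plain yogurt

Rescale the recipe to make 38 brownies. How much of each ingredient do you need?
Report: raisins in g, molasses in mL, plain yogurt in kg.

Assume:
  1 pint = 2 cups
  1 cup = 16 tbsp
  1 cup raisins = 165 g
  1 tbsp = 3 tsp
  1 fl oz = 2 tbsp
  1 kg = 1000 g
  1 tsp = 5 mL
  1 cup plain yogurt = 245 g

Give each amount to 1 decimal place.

Scaling factor: 38/12 = 19/6.
raisins: (1 tbsp + 2 tsp = 5/3 tbsp) × 19/6 ÷ 16 tbsp/cup × 165 g/cup ≈ 54.4 g
molasses: 3 tsp × 19/6 × 5 mL/tsp = 47.5 mL
plain yogurt: 2.75 cup × 19/6 × 245 g/cup ÷ 1000 g/kg ≈ 2.1 kg

raisins: 54.4 g; molasses: 47.5 mL; plain yogurt: 2.1 kg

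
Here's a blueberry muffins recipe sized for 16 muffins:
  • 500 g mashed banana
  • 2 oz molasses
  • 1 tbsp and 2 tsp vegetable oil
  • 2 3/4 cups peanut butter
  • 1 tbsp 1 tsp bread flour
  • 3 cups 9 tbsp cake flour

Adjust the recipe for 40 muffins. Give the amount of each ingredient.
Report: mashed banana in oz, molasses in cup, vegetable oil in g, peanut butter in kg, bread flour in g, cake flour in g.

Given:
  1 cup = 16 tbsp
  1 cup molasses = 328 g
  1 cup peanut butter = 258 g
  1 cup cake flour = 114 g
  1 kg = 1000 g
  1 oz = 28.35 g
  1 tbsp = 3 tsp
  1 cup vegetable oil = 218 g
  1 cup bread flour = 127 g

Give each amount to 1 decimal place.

Scaling factor: 40/16 = 5/2 = 2.5.
mashed banana: 500 g × 5/2 ÷ 28.35 g/oz ≈ 44.1 oz
molasses: 2 oz × 5/2 × 28.35 g/oz ÷ 328 g/cup ≈ 0.4 cup
vegetable oil: (1 tbsp + 2 tsp = 5/3 tbsp) × 5/2 ÷ 16 tbsp/cup × 218 g/cup ≈ 56.8 g
peanut butter: 2.75 cup × 5/2 × 258 g/cup ÷ 1000 g/kg ≈ 1.8 kg
bread flour: (1 tbsp + 1 tsp = 4/3 tbsp) × 5/2 ÷ 16 tbsp/cup × 127 g/cup ≈ 26.5 g
cake flour: (3 cup + 9 tbsp = 3.5625 cup) × 5/2 × 114 g/cup ≈ 1015.3 g

mashed banana: 44.1 oz; molasses: 0.4 cup; vegetable oil: 56.8 g; peanut butter: 1.8 kg; bread flour: 26.5 g; cake flour: 1015.3 g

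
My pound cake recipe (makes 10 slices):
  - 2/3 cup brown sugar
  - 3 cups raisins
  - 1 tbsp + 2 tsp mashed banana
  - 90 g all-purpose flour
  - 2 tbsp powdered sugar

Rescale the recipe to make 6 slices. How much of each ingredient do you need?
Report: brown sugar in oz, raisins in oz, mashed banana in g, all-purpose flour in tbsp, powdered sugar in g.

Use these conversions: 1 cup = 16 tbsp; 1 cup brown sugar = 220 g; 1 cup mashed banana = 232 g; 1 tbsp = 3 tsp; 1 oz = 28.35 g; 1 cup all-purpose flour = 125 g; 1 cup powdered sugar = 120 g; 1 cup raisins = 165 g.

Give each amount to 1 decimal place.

brown sugar: 3.1 oz; raisins: 10.5 oz; mashed banana: 14.5 g; all-purpose flour: 6.9 tbsp; powdered sugar: 9.0 g

Scaling factor: 6/10 = 3/5 = 0.6.
brown sugar: 2/3 cup × 3/5 × 220 g/cup ÷ 28.35 g/oz ≈ 3.1 oz
raisins: 3 cup × 3/5 × 165 g/cup ÷ 28.35 g/oz ≈ 10.5 oz
mashed banana: (1 tbsp + 2 tsp = 5/3 tbsp) × 3/5 ÷ 16 tbsp/cup × 232 g/cup = 14.5 g
all-purpose flour: 90 g × 3/5 ÷ 125 g/cup × 16 tbsp/cup ≈ 6.9 tbsp
powdered sugar: 2 tbsp × 3/5 ÷ 16 tbsp/cup × 120 g/cup = 9.0 g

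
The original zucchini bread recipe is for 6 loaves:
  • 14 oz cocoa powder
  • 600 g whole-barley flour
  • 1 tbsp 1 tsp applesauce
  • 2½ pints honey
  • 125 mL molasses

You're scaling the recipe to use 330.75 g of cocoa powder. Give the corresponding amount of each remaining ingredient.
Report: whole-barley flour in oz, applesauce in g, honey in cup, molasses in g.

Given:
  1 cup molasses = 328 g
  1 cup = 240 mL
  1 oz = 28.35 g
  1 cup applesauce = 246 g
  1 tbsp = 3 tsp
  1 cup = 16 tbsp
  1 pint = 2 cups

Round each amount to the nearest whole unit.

The original recipe has 396.9 g of cocoa powder, so the scaling factor is 330.75 ÷ 396.9 = 5/6.
whole-barley flour: 600 g × 5/6 ÷ 28.35 g/oz ≈ 18 oz
applesauce: (1 tbsp + 1 tsp = 4/3 tbsp) × 5/6 ÷ 16 tbsp/cup × 246 g/cup ≈ 17 g
honey: 2.5 pint × 5/6 × 2 cup/pint ≈ 4 cup
molasses: 125 mL × 5/6 ÷ 240 mL/cup × 328 g/cup ≈ 142 g

whole-barley flour: 18 oz; applesauce: 17 g; honey: 4 cup; molasses: 142 g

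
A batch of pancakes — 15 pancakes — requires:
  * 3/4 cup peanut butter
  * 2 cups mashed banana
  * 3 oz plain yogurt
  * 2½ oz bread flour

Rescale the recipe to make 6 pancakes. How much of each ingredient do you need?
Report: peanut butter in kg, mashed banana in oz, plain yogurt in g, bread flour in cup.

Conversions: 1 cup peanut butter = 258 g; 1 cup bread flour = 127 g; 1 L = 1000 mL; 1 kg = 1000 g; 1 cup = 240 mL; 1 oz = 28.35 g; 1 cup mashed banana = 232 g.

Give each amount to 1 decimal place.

Scaling factor: 6/15 = 2/5 = 0.4.
peanut butter: 0.75 cup × 2/5 × 258 g/cup ÷ 1000 g/kg ≈ 0.1 kg
mashed banana: 2 cup × 2/5 × 232 g/cup ÷ 28.35 g/oz ≈ 6.5 oz
plain yogurt: 3 oz × 2/5 × 28.35 g/oz ≈ 34.0 g
bread flour: 2.5 oz × 2/5 × 28.35 g/oz ÷ 127 g/cup ≈ 0.2 cup

peanut butter: 0.1 kg; mashed banana: 6.5 oz; plain yogurt: 34.0 g; bread flour: 0.2 cup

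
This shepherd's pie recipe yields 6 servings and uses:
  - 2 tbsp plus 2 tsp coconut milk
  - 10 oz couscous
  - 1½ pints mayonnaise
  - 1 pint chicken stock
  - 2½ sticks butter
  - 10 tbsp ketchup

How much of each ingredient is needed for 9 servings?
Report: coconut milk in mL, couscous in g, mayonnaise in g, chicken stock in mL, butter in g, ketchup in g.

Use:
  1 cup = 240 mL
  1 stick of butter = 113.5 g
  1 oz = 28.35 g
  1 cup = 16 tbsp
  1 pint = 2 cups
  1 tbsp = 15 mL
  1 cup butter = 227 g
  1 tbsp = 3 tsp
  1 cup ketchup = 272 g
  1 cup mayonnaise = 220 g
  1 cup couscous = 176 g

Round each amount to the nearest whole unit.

coconut milk: 60 mL; couscous: 425 g; mayonnaise: 990 g; chicken stock: 720 mL; butter: 426 g; ketchup: 255 g

Scaling factor: 9/6 = 3/2 = 1.5.
coconut milk: (2 tbsp + 2 tsp = 8/3 tbsp) × 3/2 × 15 mL/tbsp = 60 mL
couscous: 10 oz × 3/2 × 28.35 g/oz ≈ 425 g
mayonnaise: 1.5 pint × 3/2 × 2 cup/pint × 220 g/cup = 990 g
chicken stock: 1 pint × 3/2 × 2 cup/pint × 240 mL/cup = 720 mL
butter: 2.5 stick × 3/2 × 113.5 g/stick ≈ 426 g
ketchup: 10 tbsp × 3/2 ÷ 16 tbsp/cup × 272 g/cup = 255 g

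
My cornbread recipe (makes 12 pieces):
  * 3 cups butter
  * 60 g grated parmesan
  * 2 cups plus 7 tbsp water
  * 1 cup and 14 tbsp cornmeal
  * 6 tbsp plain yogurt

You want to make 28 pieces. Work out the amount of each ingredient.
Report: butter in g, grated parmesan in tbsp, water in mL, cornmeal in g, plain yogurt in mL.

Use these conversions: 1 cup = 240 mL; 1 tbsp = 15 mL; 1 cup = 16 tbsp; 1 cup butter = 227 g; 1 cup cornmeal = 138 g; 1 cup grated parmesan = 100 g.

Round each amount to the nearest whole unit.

butter: 1589 g; grated parmesan: 22 tbsp; water: 1365 mL; cornmeal: 604 g; plain yogurt: 210 mL

Scaling factor: 28/12 = 7/3.
butter: 3 cup × 7/3 × 227 g/cup = 1589 g
grated parmesan: 60 g × 7/3 ÷ 100 g/cup × 16 tbsp/cup ≈ 22 tbsp
water: (2 cup + 7 tbsp = 2.4375 cup) × 7/3 × 240 mL/cup = 1365 mL
cornmeal: (1 cup + 14 tbsp = 1.875 cup) × 7/3 × 138 g/cup ≈ 604 g
plain yogurt: 6 tbsp × 7/3 × 15 mL/tbsp = 210 mL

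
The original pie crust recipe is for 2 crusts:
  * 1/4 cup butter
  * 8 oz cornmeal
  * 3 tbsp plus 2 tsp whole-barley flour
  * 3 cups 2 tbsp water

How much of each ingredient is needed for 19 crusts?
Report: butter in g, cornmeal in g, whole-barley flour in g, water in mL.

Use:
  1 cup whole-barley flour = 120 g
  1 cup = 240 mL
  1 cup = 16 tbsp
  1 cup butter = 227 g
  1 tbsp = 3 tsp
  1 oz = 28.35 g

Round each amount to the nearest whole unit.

Scaling factor: 19/2 = 9.5.
butter: 0.25 cup × 19/2 × 227 g/cup ≈ 539 g
cornmeal: 8 oz × 19/2 × 28.35 g/oz ≈ 2155 g
whole-barley flour: (3 tbsp + 2 tsp = 11/3 tbsp) × 19/2 ÷ 16 tbsp/cup × 120 g/cup ≈ 261 g
water: (3 cup + 2 tbsp = 3.125 cup) × 19/2 × 240 mL/cup = 7125 mL

butter: 539 g; cornmeal: 2155 g; whole-barley flour: 261 g; water: 7125 mL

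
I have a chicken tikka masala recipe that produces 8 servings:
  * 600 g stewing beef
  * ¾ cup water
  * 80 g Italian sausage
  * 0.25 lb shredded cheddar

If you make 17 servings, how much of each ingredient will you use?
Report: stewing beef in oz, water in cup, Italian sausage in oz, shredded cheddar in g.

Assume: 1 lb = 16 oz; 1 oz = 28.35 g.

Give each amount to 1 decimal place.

Scaling factor: 17/8 = 2.125.
stewing beef: 600 g × 17/8 ÷ 28.35 g/oz ≈ 45.0 oz
water: 0.75 cup × 17/8 ≈ 1.6 cup
Italian sausage: 80 g × 17/8 ÷ 28.35 g/oz ≈ 6.0 oz
shredded cheddar: 0.25 lb × 17/8 × 16 oz/lb × 28.35 g/oz ≈ 241.0 g

stewing beef: 45.0 oz; water: 1.6 cup; Italian sausage: 6.0 oz; shredded cheddar: 241.0 g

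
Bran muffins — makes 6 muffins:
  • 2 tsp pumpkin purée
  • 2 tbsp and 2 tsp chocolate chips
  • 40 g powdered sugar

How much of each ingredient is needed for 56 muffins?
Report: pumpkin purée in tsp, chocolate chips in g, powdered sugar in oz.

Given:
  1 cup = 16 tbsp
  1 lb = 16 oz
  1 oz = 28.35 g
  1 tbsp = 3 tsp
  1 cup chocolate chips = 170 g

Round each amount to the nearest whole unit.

Scaling factor: 56/6 = 28/3.
pumpkin purée: 2 tsp × 28/3 ≈ 19 tsp
chocolate chips: (2 tbsp + 2 tsp = 8/3 tbsp) × 28/3 ÷ 16 tbsp/cup × 170 g/cup ≈ 264 g
powdered sugar: 40 g × 28/3 ÷ 28.35 g/oz ≈ 13 oz

pumpkin purée: 19 tsp; chocolate chips: 264 g; powdered sugar: 13 oz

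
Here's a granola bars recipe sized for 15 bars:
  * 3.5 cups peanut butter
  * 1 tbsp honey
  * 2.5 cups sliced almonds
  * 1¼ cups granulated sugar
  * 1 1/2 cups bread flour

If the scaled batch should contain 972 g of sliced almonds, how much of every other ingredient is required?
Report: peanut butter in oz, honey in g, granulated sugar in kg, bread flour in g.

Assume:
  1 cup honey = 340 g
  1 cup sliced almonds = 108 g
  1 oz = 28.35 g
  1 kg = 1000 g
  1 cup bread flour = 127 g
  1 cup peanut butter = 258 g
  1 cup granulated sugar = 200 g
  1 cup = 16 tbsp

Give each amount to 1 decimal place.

The original recipe has 270 g of sliced almonds, so the scaling factor is 972 ÷ 270 = 18/5 = 3.6.
peanut butter: 3.5 cup × 18/5 × 258 g/cup ÷ 28.35 g/oz ≈ 114.7 oz
honey: 1 tbsp × 18/5 ÷ 16 tbsp/cup × 340 g/cup = 76.5 g
granulated sugar: 1.25 cup × 18/5 × 200 g/cup ÷ 1000 g/kg = 0.9 kg
bread flour: 1.5 cup × 18/5 × 127 g/cup = 685.8 g

peanut butter: 114.7 oz; honey: 76.5 g; granulated sugar: 0.9 kg; bread flour: 685.8 g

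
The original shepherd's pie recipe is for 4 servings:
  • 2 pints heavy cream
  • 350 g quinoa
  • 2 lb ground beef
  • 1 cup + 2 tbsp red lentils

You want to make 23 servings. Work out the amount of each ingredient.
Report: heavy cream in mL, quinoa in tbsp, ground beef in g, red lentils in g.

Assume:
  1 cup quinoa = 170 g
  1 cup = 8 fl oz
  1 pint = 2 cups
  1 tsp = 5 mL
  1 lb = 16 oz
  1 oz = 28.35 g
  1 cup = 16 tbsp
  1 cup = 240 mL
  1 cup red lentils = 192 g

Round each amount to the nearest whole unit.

heavy cream: 5520 mL; quinoa: 189 tbsp; ground beef: 5216 g; red lentils: 1242 g

Scaling factor: 23/4 = 5.75.
heavy cream: 2 pint × 23/4 × 2 cup/pint × 240 mL/cup = 5520 mL
quinoa: 350 g × 23/4 ÷ 170 g/cup × 16 tbsp/cup ≈ 189 tbsp
ground beef: 2 lb × 23/4 × 16 oz/lb × 28.35 g/oz ≈ 5216 g
red lentils: (1 cup + 2 tbsp = 1.125 cup) × 23/4 × 192 g/cup = 1242 g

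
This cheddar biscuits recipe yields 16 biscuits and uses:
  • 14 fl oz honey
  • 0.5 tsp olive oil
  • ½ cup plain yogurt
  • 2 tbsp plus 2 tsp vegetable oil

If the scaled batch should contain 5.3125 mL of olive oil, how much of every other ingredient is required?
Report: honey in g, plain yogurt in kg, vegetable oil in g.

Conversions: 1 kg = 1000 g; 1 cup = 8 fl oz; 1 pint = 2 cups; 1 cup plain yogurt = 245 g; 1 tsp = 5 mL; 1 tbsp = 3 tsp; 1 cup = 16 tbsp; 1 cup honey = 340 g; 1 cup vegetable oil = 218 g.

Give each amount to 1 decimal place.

honey: 1264.4 g; plain yogurt: 0.3 kg; vegetable oil: 77.2 g

The original recipe has 2.5 mL of olive oil, so the scaling factor is 5.3125 ÷ 2.5 = 17/8 = 2.125.
honey: 14 fl oz × 17/8 ÷ 8 fl oz/cup × 340 g/cup ≈ 1264.4 g
plain yogurt: 0.5 cup × 17/8 × 245 g/cup ÷ 1000 g/kg ≈ 0.3 kg
vegetable oil: (2 tbsp + 2 tsp = 8/3 tbsp) × 17/8 ÷ 16 tbsp/cup × 218 g/cup ≈ 77.2 g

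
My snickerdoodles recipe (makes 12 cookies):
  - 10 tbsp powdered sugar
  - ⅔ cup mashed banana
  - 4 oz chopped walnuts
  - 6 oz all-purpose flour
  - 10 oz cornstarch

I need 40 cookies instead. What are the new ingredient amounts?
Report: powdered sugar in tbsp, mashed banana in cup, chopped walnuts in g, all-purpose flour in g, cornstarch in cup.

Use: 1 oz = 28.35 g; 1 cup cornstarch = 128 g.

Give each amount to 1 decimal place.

Scaling factor: 40/12 = 10/3.
powdered sugar: 10 tbsp × 10/3 ≈ 33.3 tbsp
mashed banana: 2/3 cup × 10/3 ≈ 2.2 cup
chopped walnuts: 4 oz × 10/3 × 28.35 g/oz = 378.0 g
all-purpose flour: 6 oz × 10/3 × 28.35 g/oz = 567.0 g
cornstarch: 10 oz × 10/3 × 28.35 g/oz ÷ 128 g/cup ≈ 7.4 cup

powdered sugar: 33.3 tbsp; mashed banana: 2.2 cup; chopped walnuts: 378.0 g; all-purpose flour: 567.0 g; cornstarch: 7.4 cup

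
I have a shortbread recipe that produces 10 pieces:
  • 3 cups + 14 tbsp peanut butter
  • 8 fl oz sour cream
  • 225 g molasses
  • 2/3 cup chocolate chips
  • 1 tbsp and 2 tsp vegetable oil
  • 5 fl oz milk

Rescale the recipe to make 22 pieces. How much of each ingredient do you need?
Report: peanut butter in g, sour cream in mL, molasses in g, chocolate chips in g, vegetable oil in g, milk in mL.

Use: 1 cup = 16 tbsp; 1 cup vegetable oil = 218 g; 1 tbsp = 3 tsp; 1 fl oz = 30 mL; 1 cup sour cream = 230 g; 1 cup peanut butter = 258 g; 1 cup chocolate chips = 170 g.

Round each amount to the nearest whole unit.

Scaling factor: 22/10 = 11/5 = 2.2.
peanut butter: (3 cup + 14 tbsp = 3.875 cup) × 11/5 × 258 g/cup ≈ 2199 g
sour cream: 8 fl oz × 11/5 × 30 mL/fl oz = 528 mL
molasses: 225 g × 11/5 = 495 g
chocolate chips: 2/3 cup × 11/5 × 170 g/cup ≈ 249 g
vegetable oil: (1 tbsp + 2 tsp = 5/3 tbsp) × 11/5 ÷ 16 tbsp/cup × 218 g/cup ≈ 50 g
milk: 5 fl oz × 11/5 × 30 mL/fl oz = 330 mL

peanut butter: 2199 g; sour cream: 528 mL; molasses: 495 g; chocolate chips: 249 g; vegetable oil: 50 g; milk: 330 mL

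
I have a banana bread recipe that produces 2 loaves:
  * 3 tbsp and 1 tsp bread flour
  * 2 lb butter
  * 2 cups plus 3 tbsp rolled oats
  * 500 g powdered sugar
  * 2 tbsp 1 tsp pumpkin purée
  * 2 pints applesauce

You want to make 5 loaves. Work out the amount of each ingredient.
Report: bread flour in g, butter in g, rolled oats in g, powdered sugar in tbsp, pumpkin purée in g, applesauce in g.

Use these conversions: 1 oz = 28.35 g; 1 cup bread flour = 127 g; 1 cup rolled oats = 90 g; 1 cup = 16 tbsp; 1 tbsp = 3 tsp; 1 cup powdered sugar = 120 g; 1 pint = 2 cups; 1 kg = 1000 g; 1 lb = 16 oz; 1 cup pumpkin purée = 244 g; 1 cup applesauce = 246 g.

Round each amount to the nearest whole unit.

Scaling factor: 5/2 = 2.5.
bread flour: (3 tbsp + 1 tsp = 10/3 tbsp) × 5/2 ÷ 16 tbsp/cup × 127 g/cup ≈ 66 g
butter: 2 lb × 5/2 × 16 oz/lb × 28.35 g/oz = 2268 g
rolled oats: (2 cup + 3 tbsp = 2.1875 cup) × 5/2 × 90 g/cup ≈ 492 g
powdered sugar: 500 g × 5/2 ÷ 120 g/cup × 16 tbsp/cup ≈ 167 tbsp
pumpkin purée: (2 tbsp + 1 tsp = 7/3 tbsp) × 5/2 ÷ 16 tbsp/cup × 244 g/cup ≈ 89 g
applesauce: 2 pint × 5/2 × 2 cup/pint × 246 g/cup = 2460 g

bread flour: 66 g; butter: 2268 g; rolled oats: 492 g; powdered sugar: 167 tbsp; pumpkin purée: 89 g; applesauce: 2460 g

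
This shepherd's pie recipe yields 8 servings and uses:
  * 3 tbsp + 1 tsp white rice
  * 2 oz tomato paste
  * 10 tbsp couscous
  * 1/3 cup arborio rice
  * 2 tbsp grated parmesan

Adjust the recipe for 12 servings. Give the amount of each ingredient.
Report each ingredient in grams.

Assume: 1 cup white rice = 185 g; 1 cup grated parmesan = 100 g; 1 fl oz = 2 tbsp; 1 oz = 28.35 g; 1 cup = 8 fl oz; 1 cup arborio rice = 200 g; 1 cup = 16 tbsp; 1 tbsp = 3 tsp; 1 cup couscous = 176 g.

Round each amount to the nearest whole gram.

white rice: 58 g; tomato paste: 85 g; couscous: 165 g; arborio rice: 100 g; grated parmesan: 19 g

Scaling factor: 12/8 = 3/2 = 1.5.
white rice: (3 tbsp + 1 tsp = 10/3 tbsp) × 3/2 ÷ 16 tbsp/cup × 185 g/cup ≈ 58 g
tomato paste: 2 oz × 3/2 × 28.35 g/oz ≈ 85 g
couscous: 10 tbsp × 3/2 ÷ 16 tbsp/cup × 176 g/cup = 165 g
arborio rice: 1/3 cup × 3/2 × 200 g/cup = 100 g
grated parmesan: 2 tbsp × 3/2 ÷ 16 tbsp/cup × 100 g/cup ≈ 19 g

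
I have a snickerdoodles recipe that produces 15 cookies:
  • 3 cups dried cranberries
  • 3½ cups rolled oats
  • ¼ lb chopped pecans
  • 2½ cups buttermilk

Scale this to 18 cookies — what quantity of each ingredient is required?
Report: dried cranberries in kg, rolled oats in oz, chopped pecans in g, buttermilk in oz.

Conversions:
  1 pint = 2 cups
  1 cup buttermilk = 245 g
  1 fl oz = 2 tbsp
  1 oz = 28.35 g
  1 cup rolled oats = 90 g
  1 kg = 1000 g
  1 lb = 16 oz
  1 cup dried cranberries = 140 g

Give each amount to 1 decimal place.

dried cranberries: 0.5 kg; rolled oats: 13.3 oz; chopped pecans: 136.1 g; buttermilk: 25.9 oz

Scaling factor: 18/15 = 6/5 = 1.2.
dried cranberries: 3 cup × 6/5 × 140 g/cup ÷ 1000 g/kg ≈ 0.5 kg
rolled oats: 3.5 cup × 6/5 × 90 g/cup ÷ 28.35 g/oz ≈ 13.3 oz
chopped pecans: 0.25 lb × 6/5 × 16 oz/lb × 28.35 g/oz ≈ 136.1 g
buttermilk: 2.5 cup × 6/5 × 245 g/cup ÷ 28.35 g/oz ≈ 25.9 oz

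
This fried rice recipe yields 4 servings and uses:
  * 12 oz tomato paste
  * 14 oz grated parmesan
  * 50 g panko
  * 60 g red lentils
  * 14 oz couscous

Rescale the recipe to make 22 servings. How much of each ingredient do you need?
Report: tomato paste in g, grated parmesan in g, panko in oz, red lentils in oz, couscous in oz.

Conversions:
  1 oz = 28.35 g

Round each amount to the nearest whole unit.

Scaling factor: 22/4 = 11/2 = 5.5.
tomato paste: 12 oz × 11/2 × 28.35 g/oz ≈ 1871 g
grated parmesan: 14 oz × 11/2 × 28.35 g/oz ≈ 2183 g
panko: 50 g × 11/2 ÷ 28.35 g/oz ≈ 10 oz
red lentils: 60 g × 11/2 ÷ 28.35 g/oz ≈ 12 oz
couscous: 14 oz × 11/2 = 77 oz

tomato paste: 1871 g; grated parmesan: 2183 g; panko: 10 oz; red lentils: 12 oz; couscous: 77 oz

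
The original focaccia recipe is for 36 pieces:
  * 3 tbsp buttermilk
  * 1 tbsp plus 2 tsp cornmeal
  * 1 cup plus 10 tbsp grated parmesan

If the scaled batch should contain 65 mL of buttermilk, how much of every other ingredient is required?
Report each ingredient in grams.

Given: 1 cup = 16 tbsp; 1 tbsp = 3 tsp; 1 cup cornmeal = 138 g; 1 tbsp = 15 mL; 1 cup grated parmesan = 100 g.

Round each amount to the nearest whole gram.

The original recipe has 45 mL of buttermilk, so the scaling factor is 65 ÷ 45 = 13/9.
cornmeal: (1 tbsp + 2 tsp = 5/3 tbsp) × 13/9 ÷ 16 tbsp/cup × 138 g/cup ≈ 21 g
grated parmesan: (1 cup + 10 tbsp = 1.625 cup) × 13/9 × 100 g/cup ≈ 235 g

cornmeal: 21 g; grated parmesan: 235 g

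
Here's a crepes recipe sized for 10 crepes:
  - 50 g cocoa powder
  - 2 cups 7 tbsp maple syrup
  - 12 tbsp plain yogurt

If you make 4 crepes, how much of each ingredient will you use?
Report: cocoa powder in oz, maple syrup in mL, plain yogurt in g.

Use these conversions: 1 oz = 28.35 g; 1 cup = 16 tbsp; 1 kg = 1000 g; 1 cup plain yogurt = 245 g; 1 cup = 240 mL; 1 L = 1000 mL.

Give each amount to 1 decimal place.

Scaling factor: 4/10 = 2/5 = 0.4.
cocoa powder: 50 g × 2/5 ÷ 28.35 g/oz ≈ 0.7 oz
maple syrup: (2 cup + 7 tbsp = 2.4375 cup) × 2/5 × 240 mL/cup = 234.0 mL
plain yogurt: 12 tbsp × 2/5 ÷ 16 tbsp/cup × 245 g/cup = 73.5 g

cocoa powder: 0.7 oz; maple syrup: 234.0 mL; plain yogurt: 73.5 g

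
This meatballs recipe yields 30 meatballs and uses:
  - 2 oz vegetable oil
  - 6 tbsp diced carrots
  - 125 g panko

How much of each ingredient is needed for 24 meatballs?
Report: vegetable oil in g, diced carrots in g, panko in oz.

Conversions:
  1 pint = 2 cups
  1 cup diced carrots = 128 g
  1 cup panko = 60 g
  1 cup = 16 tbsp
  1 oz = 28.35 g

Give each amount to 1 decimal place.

vegetable oil: 45.4 g; diced carrots: 38.4 g; panko: 3.5 oz

Scaling factor: 24/30 = 4/5 = 0.8.
vegetable oil: 2 oz × 4/5 × 28.35 g/oz ≈ 45.4 g
diced carrots: 6 tbsp × 4/5 ÷ 16 tbsp/cup × 128 g/cup = 38.4 g
panko: 125 g × 4/5 ÷ 28.35 g/oz ≈ 3.5 oz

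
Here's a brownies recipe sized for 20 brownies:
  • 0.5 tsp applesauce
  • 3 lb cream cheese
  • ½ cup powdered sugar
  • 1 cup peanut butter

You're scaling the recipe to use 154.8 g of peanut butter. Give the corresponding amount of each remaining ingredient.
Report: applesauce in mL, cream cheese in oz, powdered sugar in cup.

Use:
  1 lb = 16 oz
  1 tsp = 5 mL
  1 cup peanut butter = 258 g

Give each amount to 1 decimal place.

The original recipe has 258 g of peanut butter, so the scaling factor is 154.8 ÷ 258 = 3/5 = 0.6.
applesauce: 0.5 tsp × 3/5 × 5 mL/tsp = 1.5 mL
cream cheese: 3 lb × 3/5 × 16 oz/lb = 28.8 oz
powdered sugar: 0.5 cup × 3/5 = 0.3 cup

applesauce: 1.5 mL; cream cheese: 28.8 oz; powdered sugar: 0.3 cup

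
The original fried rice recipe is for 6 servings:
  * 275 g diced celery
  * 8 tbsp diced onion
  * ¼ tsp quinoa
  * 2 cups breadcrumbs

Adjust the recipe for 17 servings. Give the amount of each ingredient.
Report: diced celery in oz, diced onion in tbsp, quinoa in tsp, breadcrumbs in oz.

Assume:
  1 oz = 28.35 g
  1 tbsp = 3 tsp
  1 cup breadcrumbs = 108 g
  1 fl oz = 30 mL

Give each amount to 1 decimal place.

Scaling factor: 17/6.
diced celery: 275 g × 17/6 ÷ 28.35 g/oz ≈ 27.5 oz
diced onion: 8 tbsp × 17/6 ≈ 22.7 tbsp
quinoa: 0.25 tsp × 17/6 ≈ 0.7 tsp
breadcrumbs: 2 cup × 17/6 × 108 g/cup ÷ 28.35 g/oz ≈ 21.6 oz

diced celery: 27.5 oz; diced onion: 22.7 tbsp; quinoa: 0.7 tsp; breadcrumbs: 21.6 oz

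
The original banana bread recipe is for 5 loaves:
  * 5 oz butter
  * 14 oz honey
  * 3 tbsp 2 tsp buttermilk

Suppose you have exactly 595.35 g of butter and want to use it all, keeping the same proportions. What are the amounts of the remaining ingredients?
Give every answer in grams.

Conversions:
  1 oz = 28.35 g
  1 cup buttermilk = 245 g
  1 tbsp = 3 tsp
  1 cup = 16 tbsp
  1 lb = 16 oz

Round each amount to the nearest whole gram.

The original recipe has 141.75 g of butter, so the scaling factor is 595.35 ÷ 141.75 = 21/5 = 4.2.
honey: 14 oz × 21/5 × 28.35 g/oz ≈ 1667 g
buttermilk: (3 tbsp + 2 tsp = 11/3 tbsp) × 21/5 ÷ 16 tbsp/cup × 245 g/cup ≈ 236 g

honey: 1667 g; buttermilk: 236 g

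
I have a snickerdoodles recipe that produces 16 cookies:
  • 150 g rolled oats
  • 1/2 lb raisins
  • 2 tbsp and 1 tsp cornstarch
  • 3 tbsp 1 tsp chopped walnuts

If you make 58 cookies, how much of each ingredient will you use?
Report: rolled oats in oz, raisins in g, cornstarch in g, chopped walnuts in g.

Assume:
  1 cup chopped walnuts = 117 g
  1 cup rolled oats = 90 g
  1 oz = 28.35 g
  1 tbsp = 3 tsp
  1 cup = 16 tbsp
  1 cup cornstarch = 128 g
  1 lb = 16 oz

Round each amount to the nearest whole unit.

rolled oats: 19 oz; raisins: 822 g; cornstarch: 68 g; chopped walnuts: 88 g

Scaling factor: 58/16 = 29/8 = 3.625.
rolled oats: 150 g × 29/8 ÷ 28.35 g/oz ≈ 19 oz
raisins: 0.5 lb × 29/8 × 16 oz/lb × 28.35 g/oz ≈ 822 g
cornstarch: (2 tbsp + 1 tsp = 7/3 tbsp) × 29/8 ÷ 16 tbsp/cup × 128 g/cup ≈ 68 g
chopped walnuts: (3 tbsp + 1 tsp = 10/3 tbsp) × 29/8 ÷ 16 tbsp/cup × 117 g/cup ≈ 88 g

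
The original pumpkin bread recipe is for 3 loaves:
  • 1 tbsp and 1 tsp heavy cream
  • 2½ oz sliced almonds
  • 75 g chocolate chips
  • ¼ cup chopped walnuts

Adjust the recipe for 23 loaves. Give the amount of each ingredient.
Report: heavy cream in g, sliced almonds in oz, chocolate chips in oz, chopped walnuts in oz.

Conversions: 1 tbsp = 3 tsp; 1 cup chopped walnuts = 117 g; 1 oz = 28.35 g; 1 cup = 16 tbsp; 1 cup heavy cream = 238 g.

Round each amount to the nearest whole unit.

heavy cream: 152 g; sliced almonds: 19 oz; chocolate chips: 20 oz; chopped walnuts: 8 oz

Scaling factor: 23/3.
heavy cream: (1 tbsp + 1 tsp = 4/3 tbsp) × 23/3 ÷ 16 tbsp/cup × 238 g/cup ≈ 152 g
sliced almonds: 2.5 oz × 23/3 ≈ 19 oz
chocolate chips: 75 g × 23/3 ÷ 28.35 g/oz ≈ 20 oz
chopped walnuts: 0.25 cup × 23/3 × 117 g/cup ÷ 28.35 g/oz ≈ 8 oz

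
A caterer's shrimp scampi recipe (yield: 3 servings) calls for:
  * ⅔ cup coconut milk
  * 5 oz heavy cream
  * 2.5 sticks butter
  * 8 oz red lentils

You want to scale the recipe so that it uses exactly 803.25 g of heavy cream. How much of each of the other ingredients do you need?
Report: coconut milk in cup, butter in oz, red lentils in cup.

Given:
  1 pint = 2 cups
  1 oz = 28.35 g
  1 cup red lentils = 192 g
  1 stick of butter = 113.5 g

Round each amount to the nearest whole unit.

The original recipe has 141.75 g of heavy cream, so the scaling factor is 803.25 ÷ 141.75 = 17/3.
coconut milk: 2/3 cup × 17/3 ≈ 4 cup
butter: 2.5 stick × 17/3 × 113.5 g/stick ÷ 28.35 g/oz ≈ 57 oz
red lentils: 8 oz × 17/3 × 28.35 g/oz ÷ 192 g/cup ≈ 7 cup

coconut milk: 4 cup; butter: 57 oz; red lentils: 7 cup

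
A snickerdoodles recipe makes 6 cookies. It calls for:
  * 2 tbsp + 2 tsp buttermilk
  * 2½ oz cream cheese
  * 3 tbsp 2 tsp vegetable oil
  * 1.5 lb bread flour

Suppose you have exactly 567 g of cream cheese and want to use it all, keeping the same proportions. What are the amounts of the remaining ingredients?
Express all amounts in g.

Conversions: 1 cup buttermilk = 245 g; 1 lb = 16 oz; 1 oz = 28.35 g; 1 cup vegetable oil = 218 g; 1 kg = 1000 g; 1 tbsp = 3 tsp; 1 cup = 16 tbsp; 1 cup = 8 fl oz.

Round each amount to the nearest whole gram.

buttermilk: 327 g; vegetable oil: 400 g; bread flour: 5443 g

The original recipe has 70.875 g of cream cheese, so the scaling factor is 567 ÷ 70.875 = 8.
buttermilk: (2 tbsp + 2 tsp = 8/3 tbsp) × 8 ÷ 16 tbsp/cup × 245 g/cup ≈ 327 g
vegetable oil: (3 tbsp + 2 tsp = 11/3 tbsp) × 8 ÷ 16 tbsp/cup × 218 g/cup ≈ 400 g
bread flour: 1.5 lb × 8 × 16 oz/lb × 28.35 g/oz ≈ 5443 g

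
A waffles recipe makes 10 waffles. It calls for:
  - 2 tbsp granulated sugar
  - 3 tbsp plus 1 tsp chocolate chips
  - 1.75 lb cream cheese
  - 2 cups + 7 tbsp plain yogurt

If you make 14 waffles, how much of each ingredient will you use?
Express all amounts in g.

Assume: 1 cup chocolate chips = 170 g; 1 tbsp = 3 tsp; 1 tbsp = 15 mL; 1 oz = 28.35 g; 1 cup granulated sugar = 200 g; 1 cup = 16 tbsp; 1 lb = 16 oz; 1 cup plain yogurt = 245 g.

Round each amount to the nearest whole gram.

granulated sugar: 35 g; chocolate chips: 50 g; cream cheese: 1111 g; plain yogurt: 836 g

Scaling factor: 14/10 = 7/5 = 1.4.
granulated sugar: 2 tbsp × 7/5 ÷ 16 tbsp/cup × 200 g/cup = 35 g
chocolate chips: (3 tbsp + 1 tsp = 10/3 tbsp) × 7/5 ÷ 16 tbsp/cup × 170 g/cup ≈ 50 g
cream cheese: 1.75 lb × 7/5 × 16 oz/lb × 28.35 g/oz ≈ 1111 g
plain yogurt: (2 cup + 7 tbsp = 2.4375 cup) × 7/5 × 245 g/cup ≈ 836 g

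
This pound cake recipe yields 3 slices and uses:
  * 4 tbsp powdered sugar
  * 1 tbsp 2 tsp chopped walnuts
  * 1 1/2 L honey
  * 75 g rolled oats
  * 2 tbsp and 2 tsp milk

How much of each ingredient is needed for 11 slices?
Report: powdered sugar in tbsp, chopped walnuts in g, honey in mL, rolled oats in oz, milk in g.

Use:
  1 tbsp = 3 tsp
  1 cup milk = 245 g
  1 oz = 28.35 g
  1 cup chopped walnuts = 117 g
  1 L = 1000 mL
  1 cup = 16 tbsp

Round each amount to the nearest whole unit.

Scaling factor: 11/3.
powdered sugar: 4 tbsp × 11/3 ≈ 15 tbsp
chopped walnuts: (1 tbsp + 2 tsp = 5/3 tbsp) × 11/3 ÷ 16 tbsp/cup × 117 g/cup ≈ 45 g
honey: 1.5 L × 11/3 × 1000 mL/L = 5500 mL
rolled oats: 75 g × 11/3 ÷ 28.35 g/oz ≈ 10 oz
milk: (2 tbsp + 2 tsp = 8/3 tbsp) × 11/3 ÷ 16 tbsp/cup × 245 g/cup ≈ 150 g

powdered sugar: 15 tbsp; chopped walnuts: 45 g; honey: 5500 mL; rolled oats: 10 oz; milk: 150 g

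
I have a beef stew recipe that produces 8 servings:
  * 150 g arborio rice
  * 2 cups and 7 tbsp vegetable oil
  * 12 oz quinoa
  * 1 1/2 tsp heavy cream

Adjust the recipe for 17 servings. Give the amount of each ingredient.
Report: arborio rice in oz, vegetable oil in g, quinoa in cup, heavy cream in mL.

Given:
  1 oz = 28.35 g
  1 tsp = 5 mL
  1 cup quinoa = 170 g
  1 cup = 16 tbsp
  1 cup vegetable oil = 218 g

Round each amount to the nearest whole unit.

Scaling factor: 17/8 = 2.125.
arborio rice: 150 g × 17/8 ÷ 28.35 g/oz ≈ 11 oz
vegetable oil: (2 cup + 7 tbsp = 2.4375 cup) × 17/8 × 218 g/cup ≈ 1129 g
quinoa: 12 oz × 17/8 × 28.35 g/oz ÷ 170 g/cup ≈ 4 cup
heavy cream: 1.5 tsp × 17/8 × 5 mL/tsp ≈ 16 mL

arborio rice: 11 oz; vegetable oil: 1129 g; quinoa: 4 cup; heavy cream: 16 mL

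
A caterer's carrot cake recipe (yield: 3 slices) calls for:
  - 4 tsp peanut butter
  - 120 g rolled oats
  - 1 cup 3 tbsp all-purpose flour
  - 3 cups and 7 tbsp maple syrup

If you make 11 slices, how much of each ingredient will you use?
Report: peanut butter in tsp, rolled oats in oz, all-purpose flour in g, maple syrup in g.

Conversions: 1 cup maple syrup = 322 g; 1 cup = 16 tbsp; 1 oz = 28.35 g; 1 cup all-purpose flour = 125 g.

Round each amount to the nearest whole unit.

Scaling factor: 11/3.
peanut butter: 4 tsp × 11/3 ≈ 15 tsp
rolled oats: 120 g × 11/3 ÷ 28.35 g/oz ≈ 16 oz
all-purpose flour: (1 cup + 3 tbsp = 1.1875 cup) × 11/3 × 125 g/cup ≈ 544 g
maple syrup: (3 cup + 7 tbsp = 3.4375 cup) × 11/3 × 322 g/cup ≈ 4059 g

peanut butter: 15 tsp; rolled oats: 16 oz; all-purpose flour: 544 g; maple syrup: 4059 g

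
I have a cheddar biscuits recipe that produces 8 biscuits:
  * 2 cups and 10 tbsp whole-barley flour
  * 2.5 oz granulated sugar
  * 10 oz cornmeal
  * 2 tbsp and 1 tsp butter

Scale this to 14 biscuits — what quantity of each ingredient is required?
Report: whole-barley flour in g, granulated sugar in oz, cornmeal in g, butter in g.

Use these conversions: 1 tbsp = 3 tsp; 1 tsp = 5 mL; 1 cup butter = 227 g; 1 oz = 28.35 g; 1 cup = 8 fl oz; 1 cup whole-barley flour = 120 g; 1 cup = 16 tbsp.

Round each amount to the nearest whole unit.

Scaling factor: 14/8 = 7/4 = 1.75.
whole-barley flour: (2 cup + 10 tbsp = 2.625 cup) × 7/4 × 120 g/cup ≈ 551 g
granulated sugar: 2.5 oz × 7/4 ≈ 4 oz
cornmeal: 10 oz × 7/4 × 28.35 g/oz ≈ 496 g
butter: (2 tbsp + 1 tsp = 7/3 tbsp) × 7/4 ÷ 16 tbsp/cup × 227 g/cup ≈ 58 g

whole-barley flour: 551 g; granulated sugar: 4 oz; cornmeal: 496 g; butter: 58 g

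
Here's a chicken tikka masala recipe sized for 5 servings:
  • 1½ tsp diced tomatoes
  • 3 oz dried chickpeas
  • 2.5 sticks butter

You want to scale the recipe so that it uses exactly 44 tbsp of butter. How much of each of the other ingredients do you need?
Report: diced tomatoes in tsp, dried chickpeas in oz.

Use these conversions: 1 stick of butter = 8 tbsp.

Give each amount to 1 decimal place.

The original recipe has 20 tbsp of butter, so the scaling factor is 44 ÷ 20 = 11/5 = 2.2.
diced tomatoes: 1.5 tsp × 11/5 = 3.3 tsp
dried chickpeas: 3 oz × 11/5 = 6.6 oz

diced tomatoes: 3.3 tsp; dried chickpeas: 6.6 oz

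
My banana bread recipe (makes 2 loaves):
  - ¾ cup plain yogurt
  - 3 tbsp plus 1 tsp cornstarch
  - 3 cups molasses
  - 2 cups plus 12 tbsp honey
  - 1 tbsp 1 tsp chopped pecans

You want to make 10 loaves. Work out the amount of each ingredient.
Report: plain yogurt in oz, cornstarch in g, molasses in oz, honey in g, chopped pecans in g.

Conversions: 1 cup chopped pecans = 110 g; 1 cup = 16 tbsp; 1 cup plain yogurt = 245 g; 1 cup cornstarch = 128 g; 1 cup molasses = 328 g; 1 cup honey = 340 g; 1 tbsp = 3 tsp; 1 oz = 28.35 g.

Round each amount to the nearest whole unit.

Scaling factor: 10/2 = 5.
plain yogurt: 0.75 cup × 5 × 245 g/cup ÷ 28.35 g/oz ≈ 32 oz
cornstarch: (3 tbsp + 1 tsp = 10/3 tbsp) × 5 ÷ 16 tbsp/cup × 128 g/cup ≈ 133 g
molasses: 3 cup × 5 × 328 g/cup ÷ 28.35 g/oz ≈ 174 oz
honey: (2 cup + 12 tbsp = 2.75 cup) × 5 × 340 g/cup = 4675 g
chopped pecans: (1 tbsp + 1 tsp = 4/3 tbsp) × 5 ÷ 16 tbsp/cup × 110 g/cup ≈ 46 g

plain yogurt: 32 oz; cornstarch: 133 g; molasses: 174 oz; honey: 4675 g; chopped pecans: 46 g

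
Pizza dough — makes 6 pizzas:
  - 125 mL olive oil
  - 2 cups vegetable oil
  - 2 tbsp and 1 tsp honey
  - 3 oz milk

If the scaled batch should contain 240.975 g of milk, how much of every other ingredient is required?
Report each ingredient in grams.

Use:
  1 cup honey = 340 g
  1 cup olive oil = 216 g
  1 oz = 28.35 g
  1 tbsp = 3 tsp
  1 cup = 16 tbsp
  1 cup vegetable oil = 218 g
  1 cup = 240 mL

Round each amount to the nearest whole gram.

olive oil: 319 g; vegetable oil: 1235 g; honey: 140 g

The original recipe has 85.05 g of milk, so the scaling factor is 240.975 ÷ 85.05 = 17/6.
olive oil: 125 mL × 17/6 ÷ 240 mL/cup × 216 g/cup ≈ 319 g
vegetable oil: 2 cup × 17/6 × 218 g/cup ≈ 1235 g
honey: (2 tbsp + 1 tsp = 7/3 tbsp) × 17/6 ÷ 16 tbsp/cup × 340 g/cup ≈ 140 g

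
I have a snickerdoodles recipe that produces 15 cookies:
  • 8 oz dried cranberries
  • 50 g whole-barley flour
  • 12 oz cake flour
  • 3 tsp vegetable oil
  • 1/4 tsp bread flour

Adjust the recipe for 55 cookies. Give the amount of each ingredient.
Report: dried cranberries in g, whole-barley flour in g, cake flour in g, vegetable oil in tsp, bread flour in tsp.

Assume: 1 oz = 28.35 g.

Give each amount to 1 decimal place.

Scaling factor: 55/15 = 11/3.
dried cranberries: 8 oz × 11/3 × 28.35 g/oz = 831.6 g
whole-barley flour: 50 g × 11/3 ≈ 183.3 g
cake flour: 12 oz × 11/3 × 28.35 g/oz = 1247.4 g
vegetable oil: 3 tsp × 11/3 = 11.0 tsp
bread flour: 0.25 tsp × 11/3 ≈ 0.9 tsp

dried cranberries: 831.6 g; whole-barley flour: 183.3 g; cake flour: 1247.4 g; vegetable oil: 11.0 tsp; bread flour: 0.9 tsp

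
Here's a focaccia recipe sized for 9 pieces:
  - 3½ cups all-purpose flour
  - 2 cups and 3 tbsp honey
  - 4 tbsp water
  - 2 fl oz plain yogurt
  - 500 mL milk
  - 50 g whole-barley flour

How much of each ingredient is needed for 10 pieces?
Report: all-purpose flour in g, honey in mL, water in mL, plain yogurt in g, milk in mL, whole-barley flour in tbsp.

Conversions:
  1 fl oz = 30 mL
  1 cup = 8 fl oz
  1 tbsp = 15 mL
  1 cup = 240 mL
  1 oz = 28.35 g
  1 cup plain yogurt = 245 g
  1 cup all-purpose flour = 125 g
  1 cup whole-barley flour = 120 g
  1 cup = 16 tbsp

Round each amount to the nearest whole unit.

all-purpose flour: 486 g; honey: 583 mL; water: 67 mL; plain yogurt: 68 g; milk: 556 mL; whole-barley flour: 7 tbsp

Scaling factor: 10/9.
all-purpose flour: 3.5 cup × 10/9 × 125 g/cup ≈ 486 g
honey: (2 cup + 3 tbsp = 2.1875 cup) × 10/9 × 240 mL/cup ≈ 583 mL
water: 4 tbsp × 10/9 × 15 mL/tbsp ≈ 67 mL
plain yogurt: 2 fl oz × 10/9 ÷ 8 fl oz/cup × 245 g/cup ≈ 68 g
milk: 500 mL × 10/9 ≈ 556 mL
whole-barley flour: 50 g × 10/9 ÷ 120 g/cup × 16 tbsp/cup ≈ 7 tbsp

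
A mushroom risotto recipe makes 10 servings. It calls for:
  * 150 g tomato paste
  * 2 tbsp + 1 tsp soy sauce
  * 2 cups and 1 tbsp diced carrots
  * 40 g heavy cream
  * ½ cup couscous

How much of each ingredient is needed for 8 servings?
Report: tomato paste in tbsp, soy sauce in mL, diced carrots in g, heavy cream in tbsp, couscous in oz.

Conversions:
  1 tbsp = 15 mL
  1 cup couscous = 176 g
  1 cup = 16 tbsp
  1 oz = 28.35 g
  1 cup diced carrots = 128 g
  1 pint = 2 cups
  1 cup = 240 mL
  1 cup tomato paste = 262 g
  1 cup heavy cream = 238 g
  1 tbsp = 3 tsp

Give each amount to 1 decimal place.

Scaling factor: 8/10 = 4/5 = 0.8.
tomato paste: 150 g × 4/5 ÷ 262 g/cup × 16 tbsp/cup ≈ 7.3 tbsp
soy sauce: (2 tbsp + 1 tsp = 7/3 tbsp) × 4/5 × 15 mL/tbsp = 28.0 mL
diced carrots: (2 cup + 1 tbsp = 2.0625 cup) × 4/5 × 128 g/cup = 211.2 g
heavy cream: 40 g × 4/5 ÷ 238 g/cup × 16 tbsp/cup ≈ 2.2 tbsp
couscous: 0.5 cup × 4/5 × 176 g/cup ÷ 28.35 g/oz ≈ 2.5 oz

tomato paste: 7.3 tbsp; soy sauce: 28.0 mL; diced carrots: 211.2 g; heavy cream: 2.2 tbsp; couscous: 2.5 oz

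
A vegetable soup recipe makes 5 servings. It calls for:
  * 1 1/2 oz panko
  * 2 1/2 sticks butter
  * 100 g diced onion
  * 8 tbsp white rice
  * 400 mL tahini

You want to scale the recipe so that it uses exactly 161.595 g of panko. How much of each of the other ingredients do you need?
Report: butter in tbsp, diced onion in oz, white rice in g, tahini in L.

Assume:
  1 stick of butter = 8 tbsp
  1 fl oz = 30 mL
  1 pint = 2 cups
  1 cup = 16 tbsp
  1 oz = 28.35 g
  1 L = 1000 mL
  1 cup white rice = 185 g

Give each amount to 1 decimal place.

butter: 76.0 tbsp; diced onion: 13.4 oz; white rice: 351.5 g; tahini: 1.5 L

The original recipe has 42.525 g of panko, so the scaling factor is 161.595 ÷ 42.525 = 19/5 = 3.8.
butter: 2.5 stick × 19/5 × 8 tbsp/stick = 76.0 tbsp
diced onion: 100 g × 19/5 ÷ 28.35 g/oz ≈ 13.4 oz
white rice: 8 tbsp × 19/5 ÷ 16 tbsp/cup × 185 g/cup = 351.5 g
tahini: 400 mL × 19/5 ÷ 1000 mL/L ≈ 1.5 L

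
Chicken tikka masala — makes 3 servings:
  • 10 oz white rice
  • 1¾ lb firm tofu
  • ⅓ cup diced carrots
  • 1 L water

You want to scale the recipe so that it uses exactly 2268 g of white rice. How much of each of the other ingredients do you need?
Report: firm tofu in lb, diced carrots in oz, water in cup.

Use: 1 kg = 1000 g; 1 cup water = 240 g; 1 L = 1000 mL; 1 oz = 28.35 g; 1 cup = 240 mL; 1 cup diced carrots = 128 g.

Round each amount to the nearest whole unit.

The original recipe has 283.5 g of white rice, so the scaling factor is 2268 ÷ 283.5 = 8.
firm tofu: 1.75 lb × 8 = 14 lb
diced carrots: 1/3 cup × 8 × 128 g/cup ÷ 28.35 g/oz ≈ 12 oz
water: 1 L × 8 × 1000 mL/L ÷ 240 mL/cup ≈ 33 cup

firm tofu: 14 lb; diced carrots: 12 oz; water: 33 cup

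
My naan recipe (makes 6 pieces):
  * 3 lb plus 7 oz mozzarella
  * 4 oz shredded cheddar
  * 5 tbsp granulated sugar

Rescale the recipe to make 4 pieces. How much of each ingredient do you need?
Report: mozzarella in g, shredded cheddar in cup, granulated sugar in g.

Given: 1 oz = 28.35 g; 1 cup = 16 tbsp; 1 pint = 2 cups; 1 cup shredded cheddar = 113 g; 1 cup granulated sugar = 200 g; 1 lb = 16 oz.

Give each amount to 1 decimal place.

mozzarella: 1039.5 g; shredded cheddar: 0.7 cup; granulated sugar: 41.7 g

Scaling factor: 4/6 = 2/3.
mozzarella: (3 lb + 7 oz = 3.4375 lb) × 2/3 × 16 oz/lb × 28.35 g/oz = 1039.5 g
shredded cheddar: 4 oz × 2/3 × 28.35 g/oz ÷ 113 g/cup ≈ 0.7 cup
granulated sugar: 5 tbsp × 2/3 ÷ 16 tbsp/cup × 200 g/cup ≈ 41.7 g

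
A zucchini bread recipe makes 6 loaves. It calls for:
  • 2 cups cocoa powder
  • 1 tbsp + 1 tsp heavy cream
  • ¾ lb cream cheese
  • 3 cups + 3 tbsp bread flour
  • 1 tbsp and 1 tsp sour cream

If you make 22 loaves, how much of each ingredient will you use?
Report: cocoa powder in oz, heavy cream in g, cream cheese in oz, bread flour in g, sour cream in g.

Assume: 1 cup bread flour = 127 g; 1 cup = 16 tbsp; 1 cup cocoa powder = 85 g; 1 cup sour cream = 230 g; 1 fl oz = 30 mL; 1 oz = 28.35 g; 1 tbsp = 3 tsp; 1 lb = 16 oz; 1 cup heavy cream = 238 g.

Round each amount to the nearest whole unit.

Scaling factor: 22/6 = 11/3.
cocoa powder: 2 cup × 11/3 × 85 g/cup ÷ 28.35 g/oz ≈ 22 oz
heavy cream: (1 tbsp + 1 tsp = 4/3 tbsp) × 11/3 ÷ 16 tbsp/cup × 238 g/cup ≈ 73 g
cream cheese: 0.75 lb × 11/3 × 16 oz/lb = 44 oz
bread flour: (3 cup + 3 tbsp = 3.1875 cup) × 11/3 × 127 g/cup ≈ 1484 g
sour cream: (1 tbsp + 1 tsp = 4/3 tbsp) × 11/3 ÷ 16 tbsp/cup × 230 g/cup ≈ 70 g

cocoa powder: 22 oz; heavy cream: 73 g; cream cheese: 44 oz; bread flour: 1484 g; sour cream: 70 g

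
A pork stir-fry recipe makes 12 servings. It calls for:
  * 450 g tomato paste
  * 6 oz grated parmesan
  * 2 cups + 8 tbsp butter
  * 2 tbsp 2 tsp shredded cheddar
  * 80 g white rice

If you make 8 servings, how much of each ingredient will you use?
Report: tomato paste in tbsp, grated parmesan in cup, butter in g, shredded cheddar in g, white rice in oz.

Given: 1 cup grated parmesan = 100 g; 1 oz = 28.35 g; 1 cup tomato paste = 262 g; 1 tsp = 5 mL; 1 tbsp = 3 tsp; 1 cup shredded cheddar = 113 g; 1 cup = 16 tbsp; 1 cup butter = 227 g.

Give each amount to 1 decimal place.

tomato paste: 18.3 tbsp; grated parmesan: 1.1 cup; butter: 378.3 g; shredded cheddar: 12.6 g; white rice: 1.9 oz

Scaling factor: 8/12 = 2/3.
tomato paste: 450 g × 2/3 ÷ 262 g/cup × 16 tbsp/cup ≈ 18.3 tbsp
grated parmesan: 6 oz × 2/3 × 28.35 g/oz ÷ 100 g/cup ≈ 1.1 cup
butter: (2 cup + 8 tbsp = 2.5 cup) × 2/3 × 227 g/cup ≈ 378.3 g
shredded cheddar: (2 tbsp + 2 tsp = 8/3 tbsp) × 2/3 ÷ 16 tbsp/cup × 113 g/cup ≈ 12.6 g
white rice: 80 g × 2/3 ÷ 28.35 g/oz ≈ 1.9 oz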